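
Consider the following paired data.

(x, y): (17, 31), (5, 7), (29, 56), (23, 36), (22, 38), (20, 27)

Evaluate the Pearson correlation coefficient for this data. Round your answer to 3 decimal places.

n = 6, Σx = 116, Σy = 195, Σx² = 2568, Σy² = 7615, Σxy = 4390
nΣxy − ΣxΣy = 26340 − 22620 = 3720
nΣx² − (Σx)² = 15408 − 13456 = 1952; nΣy² − (Σy)² = 45690 − 38025 = 7665
r = 3720 / √(1952 × 7665) = 3720 / 3868.0848 ≈ 0.962

0.962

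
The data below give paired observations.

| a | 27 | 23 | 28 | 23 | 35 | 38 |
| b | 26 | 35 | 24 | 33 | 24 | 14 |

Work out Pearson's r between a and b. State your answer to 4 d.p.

-0.9149

n = 6, Σa = 174, Σb = 156, Σa² = 5240, Σb² = 4338, Σab = 4310
nΣab − ΣaΣb = 25860 − 27144 = -1284
nΣa² − (Σa)² = 31440 − 30276 = 1164; nΣb² − (Σb)² = 26028 − 24336 = 1692
r = -1284 / √(1164 × 1692) = -1284 / 1403.3845 ≈ -0.9149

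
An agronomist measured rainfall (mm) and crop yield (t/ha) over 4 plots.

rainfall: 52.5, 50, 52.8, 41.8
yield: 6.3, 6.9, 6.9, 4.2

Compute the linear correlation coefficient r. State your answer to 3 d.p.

0.924

n = 4, Σx = 197.1, Σy = 24.3, Σx² = 9791.33, Σy² = 152.55, Σxy = 1215.63
nΣxy − ΣxΣy = 4862.52 − 4789.53 = 72.99
nΣx² − (Σx)² = 39165.32 − 38848.41 = 316.91; nΣy² − (Σy)² = 610.2 − 590.49 = 19.71
r = 72.99 / √(316.91 × 19.71) = 72.99 / 79.0335 ≈ 0.924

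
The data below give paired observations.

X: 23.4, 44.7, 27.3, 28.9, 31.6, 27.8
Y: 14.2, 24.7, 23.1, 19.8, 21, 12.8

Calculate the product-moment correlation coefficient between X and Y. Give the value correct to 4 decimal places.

n = 6, ΣX = 183.7, ΣY = 115.6, ΣX² = 5897.55, ΣY² = 2342.22, ΣXY = 3658.66
nΣXY − ΣXΣY = 21951.96 − 21235.72 = 716.24
nΣX² − (ΣX)² = 35385.3 − 33745.69 = 1639.61; nΣY² − (ΣY)² = 14053.32 − 13363.36 = 689.96
r = 716.24 / √(1639.61 × 689.96) = 716.24 / 1063.6096 ≈ 0.6734

0.6734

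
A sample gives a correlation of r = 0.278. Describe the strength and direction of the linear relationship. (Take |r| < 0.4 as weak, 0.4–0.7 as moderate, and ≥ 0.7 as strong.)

weak positive

r = 0.278 > 0 so the relationship is positive.
|r| = 0.278, which falls in the weak range.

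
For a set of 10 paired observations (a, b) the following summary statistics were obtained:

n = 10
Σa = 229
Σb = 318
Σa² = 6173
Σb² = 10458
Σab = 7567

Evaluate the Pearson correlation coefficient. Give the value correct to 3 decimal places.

0.503

r = (nΣab − ΣaΣb) / √[(nΣa² − (Σa)²)(nΣb² − (Σb)²)]
Numerator: 10×7567 − 229×318 = 2848
Denominator: √[(61730 − 52441)(104580 − 101124)] = √[9289 × 3456] = 5665.9319
r = 2848 / 5665.9319 ≈ 0.503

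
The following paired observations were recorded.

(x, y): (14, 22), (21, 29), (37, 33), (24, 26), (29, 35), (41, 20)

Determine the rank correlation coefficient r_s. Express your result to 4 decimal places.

Rank x: 1, 2, 5, 3, 4, 6
Rank y: 2, 4, 5, 3, 6, 1
d = rank(x) − rank(y): -1, -2, 0, 0, -2, 5; Σd² = 34
ρ = 1 − 6Σd² / [n(n²−1)] = 1 − 6×34 / (6×35) = 1 − 204/210 ≈ 0.0286

0.0286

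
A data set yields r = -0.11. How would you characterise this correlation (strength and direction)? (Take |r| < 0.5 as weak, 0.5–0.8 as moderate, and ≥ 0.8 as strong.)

weak negative

r = -0.11 < 0 so the relationship is negative.
|r| = 0.11, which falls in the weak range.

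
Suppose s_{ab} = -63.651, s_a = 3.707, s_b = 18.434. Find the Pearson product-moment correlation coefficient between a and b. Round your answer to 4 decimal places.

-0.9315

r = Cov(a,b) / (s_a · s_b) = -63.651 / (3.707 × 18.434)
  = -63.651 / 68.3348 ≈ -0.9315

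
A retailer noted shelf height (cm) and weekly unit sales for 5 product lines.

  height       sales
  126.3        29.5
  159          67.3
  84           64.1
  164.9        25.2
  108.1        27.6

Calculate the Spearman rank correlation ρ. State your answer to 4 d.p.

Rank height: 3, 4, 1, 5, 2
Rank sales: 3, 5, 4, 1, 2
d = rank(height) − rank(sales): 0, -1, -3, 4, 0; Σd² = 26
ρ = 1 − 6Σd² / [n(n²−1)] = 1 − 6×26 / (5×24) = 1 − 156/120 ≈ -0.3000

-0.3000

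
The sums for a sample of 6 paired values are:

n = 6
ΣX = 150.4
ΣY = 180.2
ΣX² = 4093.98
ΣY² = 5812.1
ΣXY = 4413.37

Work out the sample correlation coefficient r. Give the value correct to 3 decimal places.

r = (nΣXY − ΣXΣY) / √[(nΣX² − (ΣX)²)(nΣY² − (ΣY)²)]
Numerator: 6×4413.37 − 150.4×180.2 = -621.86
Denominator: √[(24563.88 − 22620.16)(34872.6 − 32472.04)] = √[1943.72 × 2400.56] = 2160.0964
r = -621.86 / 2160.0964 ≈ -0.288

-0.288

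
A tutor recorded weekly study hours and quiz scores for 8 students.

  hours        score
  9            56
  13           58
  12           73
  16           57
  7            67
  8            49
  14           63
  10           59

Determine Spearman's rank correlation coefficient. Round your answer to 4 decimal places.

Rank hours: 3, 6, 5, 8, 1, 2, 7, 4
Rank score: 2, 4, 8, 3, 7, 1, 6, 5
d = rank(hours) − rank(score): 1, 2, -3, 5, -6, 1, 1, -1; Σd² = 78
ρ = 1 − 6Σd² / [n(n²−1)] = 1 − 6×78 / (8×63) = 1 − 468/504 ≈ 0.0714

0.0714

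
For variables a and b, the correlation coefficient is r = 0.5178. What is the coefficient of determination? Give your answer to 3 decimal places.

r² = (0.5178)² = 0.268

0.268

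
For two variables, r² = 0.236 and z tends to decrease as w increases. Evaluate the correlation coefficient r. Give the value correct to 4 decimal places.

-0.4858

|r| = √0.236 = 0.4858
The association is negative, so r = −0.4858.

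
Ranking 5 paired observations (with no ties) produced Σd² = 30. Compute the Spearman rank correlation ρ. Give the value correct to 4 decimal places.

ρ = 1 − 6Σd² / [n(n²−1)] = 1 − 6×30 / (5×24)
  = 1 − 180/120 = 1 − 1.50000 ≈ -0.5000

-0.5000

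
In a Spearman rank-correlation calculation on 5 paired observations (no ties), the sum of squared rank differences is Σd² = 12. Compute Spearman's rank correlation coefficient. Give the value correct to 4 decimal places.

0.4000

ρ = 1 − 6Σd² / [n(n²−1)] = 1 − 6×12 / (5×24)
  = 1 − 72/120 = 1 − 0.60000 ≈ 0.4000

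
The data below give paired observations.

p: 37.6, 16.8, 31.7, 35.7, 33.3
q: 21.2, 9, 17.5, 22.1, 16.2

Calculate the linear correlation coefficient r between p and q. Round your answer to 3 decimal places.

0.952

n = 5, Σp = 155.1, Σq = 86, Σp² = 5084.27, Σq² = 1587.54, Σpq = 2831.5
nΣpq − ΣpΣq = 14157.5 − 13338.6 = 818.9
nΣp² − (Σp)² = 25421.35 − 24056.01 = 1365.34; nΣq² − (Σq)² = 7937.7 − 7396 = 541.7
r = 818.9 / √(1365.34 × 541.7) = 818.9 / 860.0027 ≈ 0.952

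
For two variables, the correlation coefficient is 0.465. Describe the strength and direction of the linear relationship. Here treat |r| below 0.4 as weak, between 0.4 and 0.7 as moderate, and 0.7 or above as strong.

moderate positive

r = 0.465 > 0 so the relationship is positive.
|r| = 0.465, which falls in the moderate range.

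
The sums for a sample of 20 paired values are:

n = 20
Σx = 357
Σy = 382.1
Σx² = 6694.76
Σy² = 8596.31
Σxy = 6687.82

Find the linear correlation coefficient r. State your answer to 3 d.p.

r = (nΣxy − ΣxΣy) / √[(nΣx² − (Σx)²)(nΣy² − (Σy)²)]
Numerator: 20×6687.82 − 357×382.1 = -2653.3
Denominator: √[(133895.2 − 127449)(171926.2 − 146000.41)] = √[6446.2 × 25925.79] = 12927.5994
r = -2653.3 / 12927.5994 ≈ -0.205

-0.205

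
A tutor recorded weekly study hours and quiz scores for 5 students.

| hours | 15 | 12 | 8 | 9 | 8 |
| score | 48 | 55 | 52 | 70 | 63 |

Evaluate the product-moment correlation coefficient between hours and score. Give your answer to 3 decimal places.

-0.604

n = 5, Σx = 52, Σy = 288, Σx² = 578, Σy² = 16902, Σxy = 2930
nΣxy − ΣxΣy = 14650 − 14976 = -326
nΣx² − (Σx)² = 2890 − 2704 = 186; nΣy² − (Σy)² = 84510 − 82944 = 1566
r = -326 / √(186 × 1566) = -326 / 539.6999 ≈ -0.604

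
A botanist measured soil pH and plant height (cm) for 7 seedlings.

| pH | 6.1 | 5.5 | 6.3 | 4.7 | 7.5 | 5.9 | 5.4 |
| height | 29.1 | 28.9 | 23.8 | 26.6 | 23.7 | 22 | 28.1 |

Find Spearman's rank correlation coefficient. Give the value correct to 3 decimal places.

Rank pH: 5, 3, 6, 1, 7, 4, 2
Rank height: 7, 6, 3, 4, 2, 1, 5
d = rank(pH) − rank(height): -2, -3, 3, -3, 5, 3, -3; Σd² = 74
ρ = 1 − 6Σd² / [n(n²−1)] = 1 − 6×74 / (7×48) = 1 − 444/336 ≈ -0.321

-0.321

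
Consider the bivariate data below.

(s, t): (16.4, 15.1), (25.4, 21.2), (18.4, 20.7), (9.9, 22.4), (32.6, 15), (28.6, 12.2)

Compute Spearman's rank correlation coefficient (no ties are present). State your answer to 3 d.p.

Rank s: 2, 4, 3, 1, 6, 5
Rank t: 3, 5, 4, 6, 2, 1
d = rank(s) − rank(t): -1, -1, -1, -5, 4, 4; Σd² = 60
ρ = 1 − 6Σd² / [n(n²−1)] = 1 − 6×60 / (6×35) = 1 − 360/210 ≈ -0.714

-0.714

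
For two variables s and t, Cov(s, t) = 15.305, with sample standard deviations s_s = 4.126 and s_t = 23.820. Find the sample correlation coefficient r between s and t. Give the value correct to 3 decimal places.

0.156

r = Cov(s,t) / (s_s · s_t) = 15.305 / (4.126 × 23.820)
  = 15.305 / 98.2813 ≈ 0.156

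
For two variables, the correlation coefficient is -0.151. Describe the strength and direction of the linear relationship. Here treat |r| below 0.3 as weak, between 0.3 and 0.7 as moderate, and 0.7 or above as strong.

r = -0.151 < 0 so the relationship is negative.
|r| = 0.151, which falls in the weak range.

weak negative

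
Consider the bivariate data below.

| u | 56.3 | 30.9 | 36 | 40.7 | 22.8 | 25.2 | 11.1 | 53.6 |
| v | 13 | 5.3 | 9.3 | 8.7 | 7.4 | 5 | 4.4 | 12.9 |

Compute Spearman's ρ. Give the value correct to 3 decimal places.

Rank u: 8, 4, 5, 6, 2, 3, 1, 7
Rank v: 8, 3, 6, 5, 4, 2, 1, 7
d = rank(u) − rank(v): 0, 1, -1, 1, -2, 1, 0, 0; Σd² = 8
ρ = 1 − 6Σd² / [n(n²−1)] = 1 − 6×8 / (8×63) = 1 − 48/504 ≈ 0.905

0.905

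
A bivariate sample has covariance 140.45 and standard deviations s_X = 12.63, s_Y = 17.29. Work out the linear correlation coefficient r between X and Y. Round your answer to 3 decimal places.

0.643

r = Cov(X,Y) / (s_X · s_Y) = 140.45 / (12.63 × 17.29)
  = 140.45 / 218.3727 ≈ 0.643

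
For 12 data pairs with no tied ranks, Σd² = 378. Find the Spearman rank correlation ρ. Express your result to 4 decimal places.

ρ = 1 − 6Σd² / [n(n²−1)] = 1 − 6×378 / (12×143)
  = 1 − 2268/1716 = 1 − 1.32168 ≈ -0.3217

-0.3217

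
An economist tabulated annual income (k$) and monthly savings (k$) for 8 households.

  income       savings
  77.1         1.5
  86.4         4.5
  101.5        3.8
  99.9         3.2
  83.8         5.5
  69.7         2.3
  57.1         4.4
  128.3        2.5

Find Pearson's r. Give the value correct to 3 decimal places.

-0.165

n = 8, Σx = 703.8, Σy = 27.7, Σx² = 65293.46, Σy² = 108.33, Σxy = 2403.03
nΣxy − ΣxΣy = 19224.24 − 19495.26 = -271.02
nΣx² − (Σx)² = 522347.68 − 495334.44 = 27013.24; nΣy² − (Σy)² = 866.64 − 767.29 = 99.35
r = -271.02 / √(27013.24 × 99.35) = -271.02 / 1638.2202 ≈ -0.165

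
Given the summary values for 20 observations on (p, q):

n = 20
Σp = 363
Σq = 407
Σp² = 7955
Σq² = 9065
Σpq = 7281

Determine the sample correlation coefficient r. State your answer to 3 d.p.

-0.103

r = (nΣpq − ΣpΣq) / √[(nΣp² − (Σp)²)(nΣq² − (Σq)²)]
Numerator: 20×7281 − 363×407 = -2121
Denominator: √[(159100 − 131769)(181300 − 165649)] = √[27331 × 15651] = 20682.2987
r = -2121 / 20682.2987 ≈ -0.103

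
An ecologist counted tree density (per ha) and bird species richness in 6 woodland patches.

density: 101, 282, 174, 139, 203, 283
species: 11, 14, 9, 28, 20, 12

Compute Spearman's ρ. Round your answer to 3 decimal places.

Rank density: 1, 5, 3, 2, 4, 6
Rank species: 2, 4, 1, 6, 5, 3
d = rank(density) − rank(species): -1, 1, 2, -4, -1, 3; Σd² = 32
ρ = 1 − 6Σd² / [n(n²−1)] = 1 − 6×32 / (6×35) = 1 − 192/210 ≈ 0.086

0.086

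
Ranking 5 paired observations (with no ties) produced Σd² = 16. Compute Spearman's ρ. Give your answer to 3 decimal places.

ρ = 1 − 6Σd² / [n(n²−1)] = 1 − 6×16 / (5×24)
  = 1 − 96/120 = 1 − 0.8000 ≈ 0.200

0.200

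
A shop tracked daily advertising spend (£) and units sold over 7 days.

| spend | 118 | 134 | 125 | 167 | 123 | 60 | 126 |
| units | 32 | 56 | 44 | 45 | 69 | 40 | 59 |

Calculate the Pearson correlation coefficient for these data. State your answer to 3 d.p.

0.239

n = 7, Σx = 853, Σy = 345, Σx² = 109999, Σy² = 17963, Σxy = 42616
nΣxy − ΣxΣy = 298312 − 294285 = 4027
nΣx² − (Σx)² = 769993 − 727609 = 42384; nΣy² − (Σy)² = 125741 − 119025 = 6716
r = 4027 / √(42384 × 6716) = 4027 / 16871.6017 ≈ 0.239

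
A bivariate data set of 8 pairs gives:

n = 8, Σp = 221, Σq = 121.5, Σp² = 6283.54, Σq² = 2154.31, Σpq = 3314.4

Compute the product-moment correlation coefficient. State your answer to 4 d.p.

-0.1790

r = (nΣpq − ΣpΣq) / √[(nΣp² − (Σp)²)(nΣq² − (Σq)²)]
Numerator: 8×3314.4 − 221×121.5 = -336.3
Denominator: √[(50268.32 − 48841)(17234.48 − 14762.25)] = √[1427.32 × 2472.23] = 1878.4737
r = -336.3 / 1878.4737 ≈ -0.1790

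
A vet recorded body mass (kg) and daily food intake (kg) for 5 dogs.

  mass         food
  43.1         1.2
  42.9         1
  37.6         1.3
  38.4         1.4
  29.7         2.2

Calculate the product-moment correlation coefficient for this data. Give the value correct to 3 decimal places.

n = 5, Σx = 191.7, Σy = 7.1, Σx² = 7468.43, Σy² = 10.93, Σxy = 262.6
nΣxy − ΣxΣy = 1313 − 1361.07 = -48.07
nΣx² − (Σx)² = 37342.15 − 36748.89 = 593.26; nΣy² − (Σy)² = 54.65 − 50.41 = 4.24
r = -48.07 / √(593.26 × 4.24) = -48.07 / 50.1540 ≈ -0.958

-0.958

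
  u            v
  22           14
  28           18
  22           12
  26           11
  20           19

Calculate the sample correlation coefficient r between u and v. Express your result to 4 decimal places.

n = 5, Σu = 118, Σv = 74, Σu² = 2828, Σv² = 1146, Σuv = 1742
nΣuv − ΣuΣv = 8710 − 8732 = -22
nΣu² − (Σu)² = 14140 − 13924 = 216; nΣv² − (Σv)² = 5730 − 5476 = 254
r = -22 / √(216 × 254) = -22 / 234.2307 ≈ -0.0939

-0.0939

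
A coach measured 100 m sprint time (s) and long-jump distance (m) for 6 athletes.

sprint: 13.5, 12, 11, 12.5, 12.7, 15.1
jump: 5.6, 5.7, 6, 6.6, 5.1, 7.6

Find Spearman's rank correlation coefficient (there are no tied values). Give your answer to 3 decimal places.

0.086

Rank sprint: 5, 2, 1, 3, 4, 6
Rank jump: 2, 3, 4, 5, 1, 6
d = rank(sprint) − rank(jump): 3, -1, -3, -2, 3, 0; Σd² = 32
ρ = 1 − 6Σd² / [n(n²−1)] = 1 − 6×32 / (6×35) = 1 − 192/210 ≈ 0.086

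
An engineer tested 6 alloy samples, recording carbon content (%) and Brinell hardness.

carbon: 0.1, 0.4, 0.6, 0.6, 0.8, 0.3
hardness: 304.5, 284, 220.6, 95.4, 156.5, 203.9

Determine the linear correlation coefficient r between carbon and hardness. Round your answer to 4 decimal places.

-0.7182

n = 6, Σx = 2.8, Σy = 1264.9, Σx² = 1.62, Σy² = 297209.23, Σxy = 520.02
nΣxy − ΣxΣy = 3120.12 − 3541.72 = -421.6
nΣx² − (Σx)² = 9.72 − 7.84 = 1.88; nΣy² − (Σy)² = 1783255.38 − 1599972.01 = 183283.37
r = -421.6 / √(1.88 × 183283.37) = -421.6 / 587.0032 ≈ -0.7182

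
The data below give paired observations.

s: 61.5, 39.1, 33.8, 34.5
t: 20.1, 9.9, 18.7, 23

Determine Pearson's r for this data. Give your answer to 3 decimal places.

n = 4, Σs = 168.9, Σt = 71.7, Σs² = 7643.75, Σt² = 1380.71, Σst = 3048.8
nΣst − ΣsΣt = 12195.2 − 12110.13 = 85.07
nΣs² − (Σs)² = 30575 − 28527.21 = 2047.79; nΣt² − (Σt)² = 5522.84 − 5140.89 = 381.95
r = 85.07 / √(2047.79 × 381.95) = 85.07 / 884.3944 ≈ 0.096

0.096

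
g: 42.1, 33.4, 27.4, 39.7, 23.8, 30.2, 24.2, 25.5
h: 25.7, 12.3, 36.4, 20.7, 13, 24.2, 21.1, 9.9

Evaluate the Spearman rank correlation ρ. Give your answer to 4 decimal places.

0.2857

Rank g: 8, 6, 4, 7, 1, 5, 2, 3
Rank h: 7, 2, 8, 4, 3, 6, 5, 1
d = rank(g) − rank(h): 1, 4, -4, 3, -2, -1, -3, 2; Σd² = 60
ρ = 1 − 6Σd² / [n(n²−1)] = 1 − 6×60 / (8×63) = 1 − 360/504 ≈ 0.2857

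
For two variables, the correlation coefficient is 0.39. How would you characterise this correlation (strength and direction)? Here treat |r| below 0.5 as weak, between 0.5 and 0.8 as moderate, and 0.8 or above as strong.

weak positive

r = 0.39 > 0 so the relationship is positive.
|r| = 0.39, which falls in the weak range.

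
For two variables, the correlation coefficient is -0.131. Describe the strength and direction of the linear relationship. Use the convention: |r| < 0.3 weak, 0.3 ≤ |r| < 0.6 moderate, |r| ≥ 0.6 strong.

r = -0.131 < 0 so the relationship is negative.
|r| = 0.131, which falls in the weak range.

weak negative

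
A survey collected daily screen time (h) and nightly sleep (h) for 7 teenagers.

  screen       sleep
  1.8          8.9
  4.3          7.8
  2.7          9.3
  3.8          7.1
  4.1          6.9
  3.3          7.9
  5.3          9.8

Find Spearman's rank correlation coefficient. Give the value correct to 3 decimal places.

-0.107

Rank screen: 1, 6, 2, 4, 5, 3, 7
Rank sleep: 5, 3, 6, 2, 1, 4, 7
d = rank(screen) − rank(sleep): -4, 3, -4, 2, 4, -1, 0; Σd² = 62
ρ = 1 − 6Σd² / [n(n²−1)] = 1 − 6×62 / (7×48) = 1 − 372/336 ≈ -0.107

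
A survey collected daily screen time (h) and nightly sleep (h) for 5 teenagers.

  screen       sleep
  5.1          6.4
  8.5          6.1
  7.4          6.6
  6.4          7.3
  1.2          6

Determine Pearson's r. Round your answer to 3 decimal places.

n = 5, Σx = 28.6, Σy = 32.4, Σx² = 195.42, Σy² = 211.02, Σxy = 187.25
nΣxy − ΣxΣy = 936.25 − 926.64 = 9.61
nΣx² − (Σx)² = 977.1 − 817.96 = 159.14; nΣy² − (Σy)² = 1055.1 − 1049.76 = 5.34
r = 9.61 / √(159.14 × 5.34) = 9.61 / 29.1515 ≈ 0.330

0.330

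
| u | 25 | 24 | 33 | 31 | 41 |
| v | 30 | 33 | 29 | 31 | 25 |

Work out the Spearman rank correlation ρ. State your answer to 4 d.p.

Rank u: 2, 1, 4, 3, 5
Rank v: 3, 5, 2, 4, 1
d = rank(u) − rank(v): -1, -4, 2, -1, 4; Σd² = 38
ρ = 1 − 6Σd² / [n(n²−1)] = 1 − 6×38 / (5×24) = 1 − 228/120 ≈ -0.9000

-0.9000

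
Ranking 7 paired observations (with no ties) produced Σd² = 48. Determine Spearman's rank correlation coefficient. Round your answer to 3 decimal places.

0.143

ρ = 1 − 6Σd² / [n(n²−1)] = 1 − 6×48 / (7×48)
  = 1 − 288/336 = 1 − 0.8571 ≈ 0.143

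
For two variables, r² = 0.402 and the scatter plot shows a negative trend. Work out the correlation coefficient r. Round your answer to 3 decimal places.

|r| = √0.402 = 0.634
The association is negative, so r = −0.634.

-0.634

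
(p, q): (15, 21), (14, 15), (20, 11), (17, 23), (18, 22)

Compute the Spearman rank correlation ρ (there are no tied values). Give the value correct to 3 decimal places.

-0.100

Rank p: 2, 1, 5, 3, 4
Rank q: 3, 2, 1, 5, 4
d = rank(p) − rank(q): -1, -1, 4, -2, 0; Σd² = 22
ρ = 1 − 6Σd² / [n(n²−1)] = 1 − 6×22 / (5×24) = 1 − 132/120 ≈ -0.100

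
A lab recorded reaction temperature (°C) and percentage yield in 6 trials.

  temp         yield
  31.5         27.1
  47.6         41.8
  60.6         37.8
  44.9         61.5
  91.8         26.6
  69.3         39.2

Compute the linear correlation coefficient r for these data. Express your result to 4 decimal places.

n = 6, Σx = 345.7, Σy = 234, Σx² = 22176.11, Σy² = 9936.94, Σxy = 13053.8
nΣxy − ΣxΣy = 78322.8 − 80893.8 = -2571
nΣx² − (Σx)² = 133056.66 − 119508.49 = 13548.17; nΣy² − (Σy)² = 59621.64 − 54756 = 4865.64
r = -2571 / √(13548.17 × 4865.64) = -2571 / 8119.1451 ≈ -0.3167

-0.3167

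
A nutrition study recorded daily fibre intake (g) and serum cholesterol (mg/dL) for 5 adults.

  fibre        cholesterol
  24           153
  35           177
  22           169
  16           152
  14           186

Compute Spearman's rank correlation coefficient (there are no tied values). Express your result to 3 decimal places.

Rank fibre: 4, 5, 3, 2, 1
Rank cholesterol: 2, 4, 3, 1, 5
d = rank(fibre) − rank(cholesterol): 2, 1, 0, 1, -4; Σd² = 22
ρ = 1 − 6Σd² / [n(n²−1)] = 1 − 6×22 / (5×24) = 1 − 132/120 ≈ -0.100

-0.100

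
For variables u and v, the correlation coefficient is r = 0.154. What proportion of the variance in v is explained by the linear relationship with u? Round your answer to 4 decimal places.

r² = (0.154)² = 0.0237

0.0237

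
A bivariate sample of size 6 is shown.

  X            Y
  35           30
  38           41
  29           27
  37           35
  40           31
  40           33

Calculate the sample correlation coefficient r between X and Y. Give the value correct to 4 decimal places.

n = 6, ΣX = 219, ΣY = 197, ΣX² = 8079, ΣY² = 6585, ΣXY = 7246
nΣXY − ΣXΣY = 43476 − 43143 = 333
nΣX² − (ΣX)² = 48474 − 47961 = 513; nΣY² − (ΣY)² = 39510 − 38809 = 701
r = 333 / √(513 × 701) = 333 / 599.6774 ≈ 0.5553

0.5553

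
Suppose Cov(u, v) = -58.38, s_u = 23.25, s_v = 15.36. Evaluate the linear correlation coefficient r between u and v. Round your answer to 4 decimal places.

-0.1635

r = Cov(u,v) / (s_u · s_v) = -58.38 / (23.25 × 15.36)
  = -58.38 / 357.1200 ≈ -0.1635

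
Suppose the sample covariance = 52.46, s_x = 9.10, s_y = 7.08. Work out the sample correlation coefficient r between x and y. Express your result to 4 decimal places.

r = Cov(x,y) / (s_x · s_y) = 52.46 / (9.10 × 7.08)
  = 52.46 / 64.4280 ≈ 0.8142

0.8142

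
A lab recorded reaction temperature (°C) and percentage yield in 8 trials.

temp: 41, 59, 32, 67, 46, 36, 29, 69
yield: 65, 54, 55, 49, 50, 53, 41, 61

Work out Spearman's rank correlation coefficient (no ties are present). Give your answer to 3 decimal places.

Rank temp: 4, 6, 2, 7, 5, 3, 1, 8
Rank yield: 8, 5, 6, 2, 3, 4, 1, 7
d = rank(temp) − rank(yield): -4, 1, -4, 5, 2, -1, 0, 1; Σd² = 64
ρ = 1 − 6Σd² / [n(n²−1)] = 1 − 6×64 / (8×63) = 1 − 384/504 ≈ 0.238

0.238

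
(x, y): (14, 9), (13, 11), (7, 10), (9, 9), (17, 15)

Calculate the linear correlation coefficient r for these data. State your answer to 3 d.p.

n = 5, Σx = 60, Σy = 54, Σx² = 784, Σy² = 608, Σxy = 675
nΣxy − ΣxΣy = 3375 − 3240 = 135
nΣx² − (Σx)² = 3920 − 3600 = 320; nΣy² − (Σy)² = 3040 − 2916 = 124
r = 135 / √(320 × 124) = 135 / 199.1984 ≈ 0.678

0.678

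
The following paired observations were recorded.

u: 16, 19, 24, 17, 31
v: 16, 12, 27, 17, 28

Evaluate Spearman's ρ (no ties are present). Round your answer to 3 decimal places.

0.700

Rank u: 1, 3, 4, 2, 5
Rank v: 2, 1, 4, 3, 5
d = rank(u) − rank(v): -1, 2, 0, -1, 0; Σd² = 6
ρ = 1 − 6Σd² / [n(n²−1)] = 1 − 6×6 / (5×24) = 1 − 36/120 ≈ 0.700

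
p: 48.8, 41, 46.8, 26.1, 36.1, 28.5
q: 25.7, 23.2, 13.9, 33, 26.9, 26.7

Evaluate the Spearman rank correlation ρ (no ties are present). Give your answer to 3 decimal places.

Rank p: 6, 4, 5, 1, 3, 2
Rank q: 3, 2, 1, 6, 5, 4
d = rank(p) − rank(q): 3, 2, 4, -5, -2, -2; Σd² = 62
ρ = 1 − 6Σd² / [n(n²−1)] = 1 − 6×62 / (6×35) = 1 − 372/210 ≈ -0.771

-0.771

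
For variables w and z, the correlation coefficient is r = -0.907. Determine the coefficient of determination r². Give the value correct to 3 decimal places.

0.823

r² = (-0.907)² = 0.823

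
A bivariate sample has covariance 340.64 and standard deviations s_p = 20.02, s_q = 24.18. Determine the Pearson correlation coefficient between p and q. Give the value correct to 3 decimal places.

0.704

r = Cov(p,q) / (s_p · s_q) = 340.64 / (20.02 × 24.18)
  = 340.64 / 484.0836 ≈ 0.704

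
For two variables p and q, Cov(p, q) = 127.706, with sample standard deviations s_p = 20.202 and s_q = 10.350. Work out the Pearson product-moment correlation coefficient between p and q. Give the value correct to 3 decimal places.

r = Cov(p,q) / (s_p · s_q) = 127.706 / (20.202 × 10.350)
  = 127.706 / 209.0907 ≈ 0.611

0.611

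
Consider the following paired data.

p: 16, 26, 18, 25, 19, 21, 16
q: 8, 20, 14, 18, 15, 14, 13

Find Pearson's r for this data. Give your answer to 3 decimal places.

0.885

n = 7, Σp = 141, Σq = 102, Σp² = 2939, Σq² = 1574, Σpq = 2137
nΣpq − ΣpΣq = 14959 − 14382 = 577
nΣp² − (Σp)² = 20573 − 19881 = 692; nΣq² − (Σq)² = 11018 − 10404 = 614
r = 577 / √(692 × 614) = 577 / 651.8343 ≈ 0.885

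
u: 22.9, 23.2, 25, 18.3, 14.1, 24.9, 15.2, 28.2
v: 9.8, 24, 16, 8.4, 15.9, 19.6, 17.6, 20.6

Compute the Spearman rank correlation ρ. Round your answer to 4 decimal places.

Rank u: 4, 5, 7, 3, 1, 6, 2, 8
Rank v: 2, 8, 4, 1, 3, 6, 5, 7
d = rank(u) − rank(v): 2, -3, 3, 2, -2, 0, -3, 1; Σd² = 40
ρ = 1 − 6Σd² / [n(n²−1)] = 1 − 6×40 / (8×63) = 1 − 240/504 ≈ 0.5238

0.5238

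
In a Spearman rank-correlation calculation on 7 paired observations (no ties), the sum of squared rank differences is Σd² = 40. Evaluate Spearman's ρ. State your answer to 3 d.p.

ρ = 1 − 6Σd² / [n(n²−1)] = 1 − 6×40 / (7×48)
  = 1 − 240/336 = 1 − 0.7143 ≈ 0.286

0.286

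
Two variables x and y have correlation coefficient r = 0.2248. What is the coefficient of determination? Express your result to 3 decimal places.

r² = (0.2248)² = 0.051

0.051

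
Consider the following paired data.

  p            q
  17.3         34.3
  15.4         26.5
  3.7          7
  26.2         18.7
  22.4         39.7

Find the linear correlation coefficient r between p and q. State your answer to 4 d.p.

n = 5, Σp = 85, Σq = 126.2, Σp² = 1738.34, Σq² = 3853.52, Σpq = 2406.61
nΣpq − ΣpΣq = 12033.05 − 10727 = 1306.05
nΣp² − (Σp)² = 8691.7 − 7225 = 1466.7; nΣq² − (Σq)² = 19267.6 − 15926.44 = 3341.16
r = 1306.05 / √(1466.7 × 3341.16) = 1306.05 / 2213.7026 ≈ 0.5900

0.5900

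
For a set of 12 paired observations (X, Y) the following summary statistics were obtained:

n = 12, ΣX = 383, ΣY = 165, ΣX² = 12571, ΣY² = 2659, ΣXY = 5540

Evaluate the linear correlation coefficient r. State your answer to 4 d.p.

r = (nΣXY − ΣXΣY) / √[(nΣX² − (ΣX)²)(nΣY² − (ΣY)²)]
Numerator: 12×5540 − 383×165 = 3285
Denominator: √[(150852 − 146689)(31908 − 27225)] = √[4163 × 4683] = 4415.3515
r = 3285 / 4415.3515 ≈ 0.7440

0.7440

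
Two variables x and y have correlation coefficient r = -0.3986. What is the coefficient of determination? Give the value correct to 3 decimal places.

0.159

r² = (-0.3986)² = 0.159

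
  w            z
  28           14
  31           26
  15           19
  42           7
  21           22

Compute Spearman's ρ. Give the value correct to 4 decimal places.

-0.3000

Rank w: 3, 4, 1, 5, 2
Rank z: 2, 5, 3, 1, 4
d = rank(w) − rank(z): 1, -1, -2, 4, -2; Σd² = 26
ρ = 1 − 6Σd² / [n(n²−1)] = 1 − 6×26 / (5×24) = 1 − 156/120 ≈ -0.3000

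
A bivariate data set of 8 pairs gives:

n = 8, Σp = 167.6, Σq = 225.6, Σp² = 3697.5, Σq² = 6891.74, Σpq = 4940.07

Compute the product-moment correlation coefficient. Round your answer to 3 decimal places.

0.680

r = (nΣpq − ΣpΣq) / √[(nΣp² − (Σp)²)(nΣq² − (Σq)²)]
Numerator: 8×4940.07 − 167.6×225.6 = 1710
Denominator: √[(29580 − 28089.76)(55133.92 − 50895.36)] = √[1490.24 × 4238.56] = 2513.2592
r = 1710 / 2513.2592 ≈ 0.680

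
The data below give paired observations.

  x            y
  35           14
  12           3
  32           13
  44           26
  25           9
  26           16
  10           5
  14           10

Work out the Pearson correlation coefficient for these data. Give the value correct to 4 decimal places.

n = 8, Σx = 198, Σy = 96, Σx² = 5926, Σy² = 1512, Σxy = 2917
nΣxy − ΣxΣy = 23336 − 19008 = 4328
nΣx² − (Σx)² = 47408 − 39204 = 8204; nΣy² − (Σy)² = 12096 − 9216 = 2880
r = 4328 / √(8204 × 2880) = 4328 / 4860.8147 ≈ 0.8904

0.8904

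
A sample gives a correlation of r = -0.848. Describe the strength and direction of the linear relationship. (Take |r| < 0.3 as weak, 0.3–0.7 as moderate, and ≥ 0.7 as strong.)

r = -0.848 < 0 so the relationship is negative.
|r| = 0.848, which falls in the strong range.

strong negative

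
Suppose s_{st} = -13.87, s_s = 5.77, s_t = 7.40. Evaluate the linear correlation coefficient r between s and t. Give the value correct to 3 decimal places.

r = Cov(s,t) / (s_s · s_t) = -13.87 / (5.77 × 7.40)
  = -13.87 / 42.6980 ≈ -0.325

-0.325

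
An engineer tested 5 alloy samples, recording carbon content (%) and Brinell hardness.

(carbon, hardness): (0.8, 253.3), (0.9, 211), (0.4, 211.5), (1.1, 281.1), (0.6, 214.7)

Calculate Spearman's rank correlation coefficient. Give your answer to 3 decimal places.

Rank carbon: 3, 4, 1, 5, 2
Rank hardness: 4, 1, 2, 5, 3
d = rank(carbon) − rank(hardness): -1, 3, -1, 0, -1; Σd² = 12
ρ = 1 − 6Σd² / [n(n²−1)] = 1 − 6×12 / (5×24) = 1 − 72/120 ≈ 0.400

0.400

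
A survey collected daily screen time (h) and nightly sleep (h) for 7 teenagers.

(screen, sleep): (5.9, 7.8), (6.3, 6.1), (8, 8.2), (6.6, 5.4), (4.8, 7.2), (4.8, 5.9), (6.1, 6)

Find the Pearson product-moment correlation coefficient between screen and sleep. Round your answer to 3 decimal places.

n = 7, Σx = 42.5, Σy = 46.6, Σx² = 265.35, Σy² = 317.1, Σxy = 285.17
nΣxy − ΣxΣy = 1996.19 − 1980.5 = 15.69
nΣx² − (Σx)² = 1857.45 − 1806.25 = 51.2; nΣy² − (Σy)² = 2219.7 − 2171.56 = 48.14
r = 15.69 / √(51.2 × 48.14) = 15.69 / 49.6464 ≈ 0.316

0.316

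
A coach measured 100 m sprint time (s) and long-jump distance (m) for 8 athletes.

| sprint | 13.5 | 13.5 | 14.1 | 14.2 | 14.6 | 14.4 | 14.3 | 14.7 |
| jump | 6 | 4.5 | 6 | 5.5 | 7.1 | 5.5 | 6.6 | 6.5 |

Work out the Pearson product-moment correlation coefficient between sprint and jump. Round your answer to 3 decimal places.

0.659

n = 8, Σx = 113.3, Σy = 47.7, Σx² = 1606.05, Σy² = 288.97, Σxy = 677.24
nΣxy − ΣxΣy = 5417.92 − 5404.41 = 13.51
nΣx² − (Σx)² = 12848.4 − 12836.89 = 11.51; nΣy² − (Σy)² = 2311.76 − 2275.29 = 36.47
r = 13.51 / √(11.51 × 36.47) = 13.51 / 20.4883 ≈ 0.659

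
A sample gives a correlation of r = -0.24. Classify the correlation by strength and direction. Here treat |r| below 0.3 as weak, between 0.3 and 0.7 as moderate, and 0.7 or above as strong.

weak negative

r = -0.24 < 0 so the relationship is negative.
|r| = 0.24, which falls in the weak range.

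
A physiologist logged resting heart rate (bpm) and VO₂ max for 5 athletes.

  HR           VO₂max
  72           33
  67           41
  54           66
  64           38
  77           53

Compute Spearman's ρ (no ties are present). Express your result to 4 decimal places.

-0.3000

Rank HR: 4, 3, 1, 2, 5
Rank VO₂max: 1, 3, 5, 2, 4
d = rank(HR) − rank(VO₂max): 3, 0, -4, 0, 1; Σd² = 26
ρ = 1 − 6Σd² / [n(n²−1)] = 1 − 6×26 / (5×24) = 1 − 156/120 ≈ -0.3000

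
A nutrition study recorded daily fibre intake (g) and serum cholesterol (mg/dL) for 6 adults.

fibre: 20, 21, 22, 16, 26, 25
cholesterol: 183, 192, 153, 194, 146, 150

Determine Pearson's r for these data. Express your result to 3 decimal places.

n = 6, Σx = 130, Σy = 1018, Σx² = 2882, Σy² = 175214, Σxy = 21708
nΣxy − ΣxΣy = 130248 − 132340 = -2092
nΣx² − (Σx)² = 17292 − 16900 = 392; nΣy² − (Σy)² = 1051284 − 1036324 = 14960
r = -2092 / √(392 × 14960) = -2092 / 2421.6358 ≈ -0.864

-0.864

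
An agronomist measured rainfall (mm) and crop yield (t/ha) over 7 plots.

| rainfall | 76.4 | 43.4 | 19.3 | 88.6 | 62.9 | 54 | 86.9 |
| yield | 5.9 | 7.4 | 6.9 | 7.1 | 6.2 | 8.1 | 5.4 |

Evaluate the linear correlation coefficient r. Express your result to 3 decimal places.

n = 7, Σx = 431.5, Σy = 47, Σx² = 30366.99, Σy² = 320.8, Σxy = 2830.79
nΣxy − ΣxΣy = 19815.53 − 20280.5 = -464.97
nΣx² − (Σx)² = 212568.93 − 186192.25 = 26376.68; nΣy² − (Σy)² = 2245.6 − 2209 = 36.6
r = -464.97 / √(26376.68 × 36.6) = -464.97 / 982.5408 ≈ -0.473

-0.473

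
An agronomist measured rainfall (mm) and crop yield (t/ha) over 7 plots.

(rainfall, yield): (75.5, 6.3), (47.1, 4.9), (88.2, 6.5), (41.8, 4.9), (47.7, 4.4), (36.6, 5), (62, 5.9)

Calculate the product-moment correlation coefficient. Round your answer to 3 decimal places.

0.904

n = 7, Σx = 398.9, Σy = 37.9, Σx² = 24903.99, Σy² = 209.13, Σxy = 2243.24
nΣxy − ΣxΣy = 15702.68 − 15118.31 = 584.37
nΣx² − (Σx)² = 174327.93 − 159121.21 = 15206.72; nΣy² − (Σy)² = 1463.91 − 1436.41 = 27.5
r = 584.37 / √(15206.72 × 27.5) = 584.37 / 646.6721 ≈ 0.904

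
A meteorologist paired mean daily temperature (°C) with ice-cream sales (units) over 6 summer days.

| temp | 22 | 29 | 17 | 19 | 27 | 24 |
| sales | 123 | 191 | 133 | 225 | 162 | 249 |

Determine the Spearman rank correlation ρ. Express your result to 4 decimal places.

0.2571

Rank temp: 3, 6, 1, 2, 5, 4
Rank sales: 1, 4, 2, 5, 3, 6
d = rank(temp) − rank(sales): 2, 2, -1, -3, 2, -2; Σd² = 26
ρ = 1 − 6Σd² / [n(n²−1)] = 1 − 6×26 / (6×35) = 1 − 156/210 ≈ 0.2571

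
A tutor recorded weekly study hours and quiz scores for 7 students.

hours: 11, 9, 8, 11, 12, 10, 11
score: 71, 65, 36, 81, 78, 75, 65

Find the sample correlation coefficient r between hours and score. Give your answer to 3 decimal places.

0.812

n = 7, Σx = 72, Σy = 471, Σx² = 752, Σy² = 33057, Σxy = 4946
nΣxy − ΣxΣy = 34622 − 33912 = 710
nΣx² − (Σx)² = 5264 − 5184 = 80; nΣy² − (Σy)² = 231399 − 221841 = 9558
r = 710 / √(80 × 9558) = 710 / 874.4370 ≈ 0.812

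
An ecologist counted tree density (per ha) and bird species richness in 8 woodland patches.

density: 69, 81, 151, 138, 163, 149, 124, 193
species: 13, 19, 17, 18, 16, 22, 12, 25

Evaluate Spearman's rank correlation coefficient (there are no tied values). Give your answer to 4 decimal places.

Rank density: 1, 2, 6, 4, 7, 5, 3, 8
Rank species: 2, 6, 4, 5, 3, 7, 1, 8
d = rank(density) − rank(species): -1, -4, 2, -1, 4, -2, 2, 0; Σd² = 46
ρ = 1 − 6Σd² / [n(n²−1)] = 1 − 6×46 / (8×63) = 1 − 276/504 ≈ 0.4524

0.4524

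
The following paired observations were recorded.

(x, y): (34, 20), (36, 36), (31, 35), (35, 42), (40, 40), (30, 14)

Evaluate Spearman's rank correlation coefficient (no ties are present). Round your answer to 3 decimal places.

0.771

Rank x: 3, 5, 2, 4, 6, 1
Rank y: 2, 4, 3, 6, 5, 1
d = rank(x) − rank(y): 1, 1, -1, -2, 1, 0; Σd² = 8
ρ = 1 − 6Σd² / [n(n²−1)] = 1 − 6×8 / (6×35) = 1 − 48/210 ≈ 0.771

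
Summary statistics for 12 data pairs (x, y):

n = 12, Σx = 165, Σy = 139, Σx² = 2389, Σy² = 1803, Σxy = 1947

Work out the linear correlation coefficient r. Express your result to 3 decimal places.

0.235

r = (nΣxy − ΣxΣy) / √[(nΣx² − (Σx)²)(nΣy² − (Σy)²)]
Numerator: 12×1947 − 165×139 = 429
Denominator: √[(28668 − 27225)(21636 − 19321)] = √[1443 × 2315] = 1827.7158
r = 429 / 1827.7158 ≈ 0.235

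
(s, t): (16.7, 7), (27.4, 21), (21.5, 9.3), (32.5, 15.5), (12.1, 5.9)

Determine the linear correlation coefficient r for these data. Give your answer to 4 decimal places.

n = 5, Σs = 110.2, Σt = 58.7, Σs² = 2694.56, Σt² = 851.55, Σst = 1467.39
nΣst − ΣsΣt = 7336.95 − 6468.74 = 868.21
nΣs² − (Σs)² = 13472.8 − 12144.04 = 1328.76; nΣt² − (Σt)² = 4257.75 − 3445.69 = 812.06
r = 868.21 / √(1328.76 × 812.06) = 868.21 / 1038.7651 ≈ 0.8358

0.8358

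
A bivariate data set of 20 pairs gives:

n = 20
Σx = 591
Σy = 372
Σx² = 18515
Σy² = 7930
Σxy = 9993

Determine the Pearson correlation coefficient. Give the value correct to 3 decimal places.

-0.970

r = (nΣxy − ΣxΣy) / √[(nΣx² − (Σx)²)(nΣy² − (Σy)²)]
Numerator: 20×9993 − 591×372 = -19992
Denominator: √[(370300 − 349281)(158600 − 138384)] = √[21019 × 20216] = 20613.5903
r = -19992 / 20613.5903 ≈ -0.970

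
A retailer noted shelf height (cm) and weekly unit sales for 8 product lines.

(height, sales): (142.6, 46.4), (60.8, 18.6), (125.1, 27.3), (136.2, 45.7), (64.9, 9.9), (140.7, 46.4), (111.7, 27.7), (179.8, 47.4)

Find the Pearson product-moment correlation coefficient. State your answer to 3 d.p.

0.907

n = 8, Σx = 961.8, Σy = 269.4, Σx² = 127045.28, Σy² = 10597.72, Σxy = 36174.69
nΣxy − ΣxΣy = 289397.52 − 259108.92 = 30288.6
nΣx² − (Σx)² = 1016362.24 − 925059.24 = 91303; nΣy² − (Σy)² = 84781.76 − 72576.36 = 12205.4
r = 30288.6 / √(91303 × 12205.4) = 30288.6 / 33382.4750 ≈ 0.907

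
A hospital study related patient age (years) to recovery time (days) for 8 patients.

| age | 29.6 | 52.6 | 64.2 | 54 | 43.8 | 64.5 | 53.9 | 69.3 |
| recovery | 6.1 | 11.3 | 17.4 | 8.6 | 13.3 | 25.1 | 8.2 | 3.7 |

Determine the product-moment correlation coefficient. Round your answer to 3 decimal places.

0.320

n = 8, Σx = 431.9, Σy = 93.7, Σx² = 24466.95, Σy² = 1429.45, Σxy = 5256.3
nΣxy − ΣxΣy = 42050.4 − 40469.03 = 1581.37
nΣx² − (Σx)² = 195735.6 − 186537.61 = 9197.99; nΣy² − (Σy)² = 11435.6 − 8779.69 = 2655.91
r = 1581.37 / √(9197.99 × 2655.91) = 1581.37 / 4942.5736 ≈ 0.320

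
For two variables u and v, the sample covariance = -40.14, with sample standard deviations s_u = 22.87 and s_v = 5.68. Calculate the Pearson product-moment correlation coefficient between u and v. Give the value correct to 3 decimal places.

r = Cov(u,v) / (s_u · s_v) = -40.14 / (22.87 × 5.68)
  = -40.14 / 129.9016 ≈ -0.309

-0.309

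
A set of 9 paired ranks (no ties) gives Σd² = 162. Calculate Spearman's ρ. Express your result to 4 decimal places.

ρ = 1 − 6Σd² / [n(n²−1)] = 1 − 6×162 / (9×80)
  = 1 − 972/720 = 1 − 1.35000 ≈ -0.3500

-0.3500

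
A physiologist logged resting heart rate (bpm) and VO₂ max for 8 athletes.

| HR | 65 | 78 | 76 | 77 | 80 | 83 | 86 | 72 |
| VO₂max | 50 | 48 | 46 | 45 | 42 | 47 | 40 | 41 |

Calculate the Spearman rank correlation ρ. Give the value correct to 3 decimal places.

-0.381

Rank HR: 1, 5, 3, 4, 6, 7, 8, 2
Rank VO₂max: 8, 7, 5, 4, 3, 6, 1, 2
d = rank(HR) − rank(VO₂max): -7, -2, -2, 0, 3, 1, 7, 0; Σd² = 116
ρ = 1 − 6Σd² / [n(n²−1)] = 1 − 6×116 / (8×63) = 1 − 696/504 ≈ -0.381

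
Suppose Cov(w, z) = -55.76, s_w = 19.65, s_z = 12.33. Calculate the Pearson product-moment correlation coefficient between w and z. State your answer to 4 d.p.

r = Cov(w,z) / (s_w · s_z) = -55.76 / (19.65 × 12.33)
  = -55.76 / 242.2845 ≈ -0.2301

-0.2301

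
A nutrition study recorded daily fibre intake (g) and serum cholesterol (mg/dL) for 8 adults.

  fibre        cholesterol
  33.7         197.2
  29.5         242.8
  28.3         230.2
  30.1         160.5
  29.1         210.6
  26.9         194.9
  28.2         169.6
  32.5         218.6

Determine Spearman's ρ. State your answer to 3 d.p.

Rank fibre: 8, 5, 3, 6, 4, 1, 2, 7
Rank cholesterol: 4, 8, 7, 1, 5, 3, 2, 6
d = rank(fibre) − rank(cholesterol): 4, -3, -4, 5, -1, -2, 0, 1; Σd² = 72
ρ = 1 − 6Σd² / [n(n²−1)] = 1 − 6×72 / (8×63) = 1 − 432/504 ≈ 0.143

0.143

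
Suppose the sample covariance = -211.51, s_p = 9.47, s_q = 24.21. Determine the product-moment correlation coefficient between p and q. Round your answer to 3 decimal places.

r = Cov(p,q) / (s_p · s_q) = -211.51 / (9.47 × 24.21)
  = -211.51 / 229.2687 ≈ -0.923

-0.923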